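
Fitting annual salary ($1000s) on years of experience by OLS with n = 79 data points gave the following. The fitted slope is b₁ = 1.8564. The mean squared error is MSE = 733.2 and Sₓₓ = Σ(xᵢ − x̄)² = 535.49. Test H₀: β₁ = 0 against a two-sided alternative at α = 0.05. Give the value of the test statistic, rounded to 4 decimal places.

SE(b₁) = √(MSE/Sₓₓ) = √(733.2/535.49) = 1.17013.
t = 1.8564 / 1.17013 = 1.5865.
df = n − 2 = 77.
Two-sided p ≈ 0.1167, which is ≥ 0.05, so fail to reject H₀.
The data do not give significant evidence of an association between years of experience and annual salary.

t = 1.5865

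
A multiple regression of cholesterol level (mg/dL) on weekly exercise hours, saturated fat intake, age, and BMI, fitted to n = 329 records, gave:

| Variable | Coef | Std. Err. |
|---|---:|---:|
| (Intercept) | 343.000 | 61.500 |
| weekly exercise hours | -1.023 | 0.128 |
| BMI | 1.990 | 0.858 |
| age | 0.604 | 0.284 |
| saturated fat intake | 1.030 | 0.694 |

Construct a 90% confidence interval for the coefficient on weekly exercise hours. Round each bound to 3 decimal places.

Read off: b = -1.023, SE = 0.128 for weekly exercise hours.
df = n − k − 1 = 329 − 4 − 1 = 324.
t* = t_{0.05, 324} = 1.64957.
Margin = t* × SE = 1.64957 × 0.128 = 0.21114.
CI: -1.023 ± 0.21114 → (-1.234, -0.812).

(-1.234, -0.812)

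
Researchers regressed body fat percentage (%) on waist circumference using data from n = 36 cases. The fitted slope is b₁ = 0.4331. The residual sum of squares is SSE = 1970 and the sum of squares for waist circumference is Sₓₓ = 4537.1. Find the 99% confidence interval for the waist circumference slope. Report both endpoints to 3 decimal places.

MSE = SSE/(n − 2) = 1970/34 = 57.9412.
SE(b₁) = √(MSE/Sₓₓ) = √(57.9412/4537.1) = 0.113007.
df = n − 2 = 34.
t* = t_{0.005, 34} = 2.728394.
Margin = t* × SE = 2.728394 × 0.113007 = 0.30833.
CI: 0.4331 ± 0.30833 → (0.125, 0.741).
With 99% confidence, each one-unit increase in waist circumference is associated with a change of between 0.125 and 0.741 % in body fat percentage.

(0.125, 0.741)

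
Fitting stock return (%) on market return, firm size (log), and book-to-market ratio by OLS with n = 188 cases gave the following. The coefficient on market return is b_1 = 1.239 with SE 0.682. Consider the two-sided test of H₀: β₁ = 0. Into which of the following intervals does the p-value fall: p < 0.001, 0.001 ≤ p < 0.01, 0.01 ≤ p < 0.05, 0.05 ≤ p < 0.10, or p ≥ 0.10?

t = 1.239 / 0.682 = 1.817.
df = n − k − 1 = 188 − 3 − 1 = 184.
Two-sided p = 2·P(T_{184} > |t|) ≈ 0.0709.
So 0.05 ≤ p < 0.10.

0.05 ≤ p < 0.10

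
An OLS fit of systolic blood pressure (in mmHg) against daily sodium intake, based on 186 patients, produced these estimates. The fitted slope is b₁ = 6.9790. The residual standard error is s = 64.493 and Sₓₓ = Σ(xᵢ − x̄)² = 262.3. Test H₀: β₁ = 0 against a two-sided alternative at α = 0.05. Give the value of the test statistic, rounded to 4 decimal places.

SE(b₁) = s/√Sₓₓ = 64.493/√262.3 = 3.98211.
t = 6.9790 / 3.98211 = 1.7526.
df = n − 2 = 184.
Two-sided p ≈ 0.0813, which is ≥ 0.05, so fail to reject H₀.
The data do not give significant evidence of an association between daily sodium intake and systolic blood pressure.

t = 1.7526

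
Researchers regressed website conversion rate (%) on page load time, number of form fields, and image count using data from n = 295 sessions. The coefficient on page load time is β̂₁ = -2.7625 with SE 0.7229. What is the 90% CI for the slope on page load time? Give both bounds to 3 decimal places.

(-3.955, -1.570)

df = n − k − 1 = 295 − 3 − 1 = 291.
t* = t_{0.05, 291} = 1.650107.
Margin = t* × SE = 1.650107 × 0.7229 = 1.19286.
CI: -2.7625 ± 1.19286 → (-3.955, -1.570).
With 90% confidence, each one-unit increase in page load time is associated with a change of between -3.955 and -1.570 % in website conversion rate, holding the other predictors fixed.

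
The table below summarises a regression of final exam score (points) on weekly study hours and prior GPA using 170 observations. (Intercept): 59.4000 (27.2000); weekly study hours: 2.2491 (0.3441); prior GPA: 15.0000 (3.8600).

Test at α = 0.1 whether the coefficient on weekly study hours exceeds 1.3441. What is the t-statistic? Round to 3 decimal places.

Read off: b = 2.2491, SE = 0.3441 for weekly study hours.
H₀: β₁ = 1.3441 vs H₁: β₁ > 1.3441.
t = (2.2491 − 1.3441) / 0.3441 = 2.630.
df = n − k − 1 = 170 − 2 − 1 = 167.
One-sided p ≈ 0.0047, which is < 0.1, so reject H₀.
There is evidence that the true slope on weekly study hours exceeds 1.3441 points per unit, holding the other predictors fixed.

t = 2.630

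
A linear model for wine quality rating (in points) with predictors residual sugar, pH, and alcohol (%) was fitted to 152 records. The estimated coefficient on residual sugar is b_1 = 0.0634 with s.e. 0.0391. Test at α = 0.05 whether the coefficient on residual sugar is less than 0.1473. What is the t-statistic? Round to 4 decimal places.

H₀: β₁ = 0.1473 vs H₁: β₁ < 0.1473.
t = (b_1 − β₁⁰)/SE = (0.0634 − 0.1473) / 0.0391 = -2.1458.
df = n − k − 1 = 152 − 3 − 1 = 148.
One-sided p ≈ 0.0168, which is < 0.05, so reject H₀.
There is evidence that the true slope on residual sugar is below 0.1473 points per unit, holding the other predictors fixed.

t = -2.1458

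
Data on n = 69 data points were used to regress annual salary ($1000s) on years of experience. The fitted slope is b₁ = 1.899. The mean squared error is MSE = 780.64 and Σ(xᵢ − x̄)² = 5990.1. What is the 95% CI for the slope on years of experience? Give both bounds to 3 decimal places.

SE(b₁) = √(MSE/Sₓₓ) = √(780.64/5990.1) = 0.361001.
df = n − 2 = 67.
t* = t_{0.025, 67} = 1.996008.
Margin = t* × SE = 1.996008 × 0.361001 = 0.72056.
CI: 1.899 ± 0.72056 → (1.178, 2.620).
With 95% confidence, each one-unit increase in years of experience is associated with a change of between 1.178 and 2.620 $1000s in annual salary.

(1.178, 2.620)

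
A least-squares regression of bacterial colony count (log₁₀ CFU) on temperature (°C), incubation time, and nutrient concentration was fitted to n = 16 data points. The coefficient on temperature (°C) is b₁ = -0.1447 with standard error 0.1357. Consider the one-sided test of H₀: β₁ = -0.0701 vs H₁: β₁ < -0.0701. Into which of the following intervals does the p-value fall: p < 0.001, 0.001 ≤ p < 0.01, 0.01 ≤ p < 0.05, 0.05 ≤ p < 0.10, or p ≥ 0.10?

t = (-0.1447 − (-0.0701)) / 0.1357 = -0.550.
df = n − k − 1 = 16 − 3 − 1 = 12.
One-sided p = P(T_{12} < t) ≈ 0.2963.
So p ≥ 0.10.

p ≥ 0.10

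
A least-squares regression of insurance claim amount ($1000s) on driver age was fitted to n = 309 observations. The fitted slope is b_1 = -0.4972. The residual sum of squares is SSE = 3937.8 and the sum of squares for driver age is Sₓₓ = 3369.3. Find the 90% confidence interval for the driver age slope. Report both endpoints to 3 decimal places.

(-0.599, -0.395)

MSE = SSE/(n − 2) = 3937.8/307 = 12.8267.
SE(b_1) = √(MSE/Sₓₓ) = √(12.8267/3369.3) = 0.0617004.
df = n − 2 = 307.
t* = t_{0.05, 307} = 1.649832.
Margin = t* × SE = 1.649832 × 0.0617004 = 0.10180.
CI: -0.4972 ± 0.10180 → (-0.599, -0.395).
With 90% confidence, each one-unit increase in driver age is associated with a change of between -0.599 and -0.395 $1000s in insurance claim amount.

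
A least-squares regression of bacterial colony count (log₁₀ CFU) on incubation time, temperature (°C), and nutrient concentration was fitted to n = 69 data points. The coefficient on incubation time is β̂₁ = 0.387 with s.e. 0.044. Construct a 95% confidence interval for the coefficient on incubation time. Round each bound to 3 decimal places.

(0.299, 0.475)

df = n − k − 1 = 69 − 3 − 1 = 65.
t* = t_{0.025, 65} = 1.997138.
Margin = t* × SE = 1.997138 × 0.044 = 0.08787.
CI: 0.387 ± 0.08787 → (0.299, 0.475).
With 95% confidence, each one-unit increase in incubation time is associated with a change of between 0.299 and 0.475 log₁₀ CFU in bacterial colony count, holding the other predictors fixed.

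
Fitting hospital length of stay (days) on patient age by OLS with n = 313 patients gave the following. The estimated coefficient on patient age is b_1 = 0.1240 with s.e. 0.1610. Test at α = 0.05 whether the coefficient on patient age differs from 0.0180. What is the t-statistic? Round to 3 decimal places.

t = 0.658

H₀: β₁ = 0.0180 vs H₁: β₁ ≠ 0.0180.
t = (b_1 − β₁⁰)/SE = (0.1240 − 0.0180) / 0.1610 = 0.658.
df = n − 2 = 313 − 2 = 311.
Two-sided p ≈ 0.5108, which is ≥ 0.05, so fail to reject H₀.
The data are consistent with a true slope of 0.0180 days per unit of patient age.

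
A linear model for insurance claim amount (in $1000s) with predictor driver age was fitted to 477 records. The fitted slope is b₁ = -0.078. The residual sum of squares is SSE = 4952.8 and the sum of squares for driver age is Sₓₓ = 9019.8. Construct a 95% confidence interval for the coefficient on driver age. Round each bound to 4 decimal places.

(-0.1448, -0.0112)

MSE = SSE/(n − 2) = 4952.8/475 = 10.4269.
SE(b₁) = √(MSE/Sₓₓ) = √(10.4269/9019.8) = 0.0340001.
df = n − 2 = 475.
t* = t_{0.025, 475} = 1.964971.
Margin = t* × SE = 1.964971 × 0.0340001 = 0.066809.
CI: -0.078 ± 0.066809 → (-0.1448, -0.0112).
With 95% confidence, each one-unit increase in driver age is associated with a change of between -0.1448 and -0.0112 $1000s in insurance claim amount.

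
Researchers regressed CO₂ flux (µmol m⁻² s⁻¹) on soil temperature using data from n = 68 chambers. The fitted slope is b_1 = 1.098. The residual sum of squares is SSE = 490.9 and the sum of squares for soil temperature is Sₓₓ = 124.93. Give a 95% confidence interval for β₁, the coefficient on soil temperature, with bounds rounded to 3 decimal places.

MSE = SSE/(n − 2) = 490.9/66 = 7.43788.
SE(b_1) = √(MSE/Sₓₓ) = √(7.43788/124.93) = 0.244001.
df = n − 2 = 66.
t* = t_{0.025, 66} = 1.996564.
Margin = t* × SE = 1.996564 × 0.244001 = 0.48716.
CI: 1.098 ± 0.48716 → (0.611, 1.585).
With 95% confidence, each one-unit increase in soil temperature is associated with a change of between 0.611 and 1.585 µmol m⁻² s⁻¹ in CO₂ flux.

(0.611, 1.585)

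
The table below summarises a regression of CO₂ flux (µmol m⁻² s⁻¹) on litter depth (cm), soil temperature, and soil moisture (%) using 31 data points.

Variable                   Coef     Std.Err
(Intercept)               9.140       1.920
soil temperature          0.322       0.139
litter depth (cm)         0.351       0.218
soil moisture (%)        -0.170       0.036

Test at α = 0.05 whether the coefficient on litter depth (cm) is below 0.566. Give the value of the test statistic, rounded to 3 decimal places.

Read off: b = 0.351, SE = 0.218 for litter depth (cm).
H₀: β₁ = 0.566 vs H₁: β₁ < 0.566.
t = (0.351 − 0.566) / 0.218 = -0.986.
df = n − k − 1 = 31 − 3 − 1 = 27.
One-sided p ≈ 0.1664, which is ≥ 0.05, so fail to reject H₀.
The data do not give significant evidence that the true slope on litter depth (cm) is below 0.566 µmol m⁻² s⁻¹ per unit, holding the other predictors fixed.

t = -0.986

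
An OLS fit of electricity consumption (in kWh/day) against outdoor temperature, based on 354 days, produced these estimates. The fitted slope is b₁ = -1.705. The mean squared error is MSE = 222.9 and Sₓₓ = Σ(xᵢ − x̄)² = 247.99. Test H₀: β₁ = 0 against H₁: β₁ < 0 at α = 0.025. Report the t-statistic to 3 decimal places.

SE(b₁) = √(MSE/Sₓₓ) = √(222.9/247.99) = 0.948065.
t = -1.705 / 0.948065 = -1.798.
df = n − 2 = 352.
One-sided p ≈ 0.0365, which is ≥ 0.025, so fail to reject H₀.
The data do not give significant evidence that the true slope on outdoor temperature is negative.

t = -1.798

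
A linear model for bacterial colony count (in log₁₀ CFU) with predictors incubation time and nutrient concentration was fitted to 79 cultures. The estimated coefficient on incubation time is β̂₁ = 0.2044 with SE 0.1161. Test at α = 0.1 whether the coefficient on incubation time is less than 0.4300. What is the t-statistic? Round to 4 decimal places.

t = -1.9432

H₀: β₁ = 0.4300 vs H₁: β₁ < 0.4300.
t = (β̂₁ − β₁⁰)/SE = (0.2044 − 0.4300) / 0.1161 = -1.9432.
df = n − k − 1 = 79 − 2 − 1 = 76.
One-sided p ≈ 0.0279, which is < 0.1, so reject H₀.
There is evidence that the true slope on incubation time is below 0.4300 log₁₀ CFU per unit, holding the other predictors fixed.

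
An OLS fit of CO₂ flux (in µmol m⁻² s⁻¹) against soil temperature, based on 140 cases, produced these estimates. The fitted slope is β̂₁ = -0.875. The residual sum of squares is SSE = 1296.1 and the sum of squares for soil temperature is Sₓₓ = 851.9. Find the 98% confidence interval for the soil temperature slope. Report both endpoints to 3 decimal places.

(-1.122, -0.628)

MSE = SSE/(n − 2) = 1296.1/138 = 9.39203.
SE(β̂₁) = √(MSE/Sₓₓ) = √(9.39203/851.9) = 0.104999.
df = n − 2 = 138.
t* = t_{0.01, 138} = 2.353673.
Margin = t* × SE = 2.353673 × 0.104999 = 0.24713.
CI: -0.875 ± 0.24713 → (-1.122, -0.628).
With 98% confidence, each one-unit increase in soil temperature is associated with a change of between -1.122 and -0.628 µmol m⁻² s⁻¹ in CO₂ flux.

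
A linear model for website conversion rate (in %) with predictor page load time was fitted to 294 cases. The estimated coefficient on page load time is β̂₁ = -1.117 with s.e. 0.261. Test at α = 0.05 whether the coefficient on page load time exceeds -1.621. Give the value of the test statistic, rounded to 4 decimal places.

H₀: β₁ = -1.621 vs H₁: β₁ > -1.621.
t = (β̂₁ − β₁⁰)/SE = (-1.117 − (-1.621)) / 0.261 = 1.9310.
df = n − 2 = 294 − 2 = 292.
One-sided p ≈ 0.0272, which is < 0.05, so reject H₀.
There is evidence that the true slope on page load time exceeds -1.621 % per unit.

t = 1.9310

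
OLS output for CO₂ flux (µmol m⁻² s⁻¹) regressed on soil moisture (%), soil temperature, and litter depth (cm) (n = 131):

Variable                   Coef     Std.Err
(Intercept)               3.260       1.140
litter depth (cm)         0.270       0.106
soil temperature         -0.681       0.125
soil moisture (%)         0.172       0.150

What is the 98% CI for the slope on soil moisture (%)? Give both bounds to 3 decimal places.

(-0.181, 0.525)

Read off: b = 0.172, SE = 0.150 for soil moisture (%).
df = n − k − 1 = 131 − 3 − 1 = 127.
t* = t_{0.01, 127} = 2.356069.
Margin = t* × SE = 2.356069 × 0.150 = 0.35341.
CI: 0.172 ± 0.35341 → (-0.181, 0.525).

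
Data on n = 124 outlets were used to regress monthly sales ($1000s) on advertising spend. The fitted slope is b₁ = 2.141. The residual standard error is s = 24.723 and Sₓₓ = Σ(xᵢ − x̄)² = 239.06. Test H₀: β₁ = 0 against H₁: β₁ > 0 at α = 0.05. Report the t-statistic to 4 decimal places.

t = 1.3390

SE(b₁) = s/√Sₓₓ = 24.723/√239.06 = 1.599.
t = 2.141 / 1.599 = 1.3390.
df = n − 2 = 122.
One-sided p ≈ 0.0915, which is ≥ 0.05, so fail to reject H₀.
The data do not give significant evidence that the true slope on advertising spend is positive.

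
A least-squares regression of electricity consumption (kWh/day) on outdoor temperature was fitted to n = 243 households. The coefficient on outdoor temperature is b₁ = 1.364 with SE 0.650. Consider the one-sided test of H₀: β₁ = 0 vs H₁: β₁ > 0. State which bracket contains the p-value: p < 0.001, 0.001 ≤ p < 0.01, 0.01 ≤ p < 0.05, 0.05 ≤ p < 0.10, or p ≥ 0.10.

t = 1.364 / 0.650 = 2.098.
df = n − 2 = 243 − 2 = 241.
One-sided p = P(T_{241} > t) ≈ 0.0185.
So 0.01 ≤ p < 0.05.

0.01 ≤ p < 0.05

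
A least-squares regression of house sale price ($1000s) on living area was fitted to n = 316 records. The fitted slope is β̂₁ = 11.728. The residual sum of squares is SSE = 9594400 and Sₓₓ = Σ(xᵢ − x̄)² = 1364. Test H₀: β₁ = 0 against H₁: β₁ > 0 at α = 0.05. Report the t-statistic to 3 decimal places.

t = 2.478

MSE = SSE/(n − 2) = 9594400/314 = 30555.4.
SE(β̂₁) = √(MSE/Sₓₓ) = √(30555.4/1364) = 4.733.
t = 11.728 / 4.733 = 2.478.
df = n − 2 = 314.
One-sided p ≈ 0.0069, which is < 0.05, so reject H₀.
There is evidence that the true slope on living area is positive.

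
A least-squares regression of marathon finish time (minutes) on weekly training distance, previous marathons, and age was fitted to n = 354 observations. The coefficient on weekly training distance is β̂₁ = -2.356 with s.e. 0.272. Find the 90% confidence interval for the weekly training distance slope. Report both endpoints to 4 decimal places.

df = n − k − 1 = 354 − 3 − 1 = 350.
t* = t_{0.05, 350} = 1.649219.
Margin = t* × SE = 1.649219 × 0.272 = 0.448588.
CI: -2.356 ± 0.448588 → (-2.8046, -1.9074).
With 90% confidence, each one-unit increase in weekly training distance is associated with a change of between -2.8046 and -1.9074 minutes in marathon finish time, holding the other predictors fixed.

(-2.8046, -1.9074)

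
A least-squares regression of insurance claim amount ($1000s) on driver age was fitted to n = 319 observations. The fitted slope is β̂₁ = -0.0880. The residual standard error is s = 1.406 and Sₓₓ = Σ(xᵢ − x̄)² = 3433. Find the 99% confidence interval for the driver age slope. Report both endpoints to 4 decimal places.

(-0.1502, -0.0258)

SE(β̂₁) = s/√Sₓₓ = 1.406/√3433 = 0.0239965.
df = n − 2 = 317.
t* = t_{0.005, 317} = 2.591427.
Margin = t* × SE = 2.591427 × 0.0239965 = 0.062185.
CI: -0.0880 ± 0.062185 → (-0.1502, -0.0258).
With 99% confidence, each one-unit increase in driver age is associated with a change of between -0.1502 and -0.0258 $1000s in insurance claim amount.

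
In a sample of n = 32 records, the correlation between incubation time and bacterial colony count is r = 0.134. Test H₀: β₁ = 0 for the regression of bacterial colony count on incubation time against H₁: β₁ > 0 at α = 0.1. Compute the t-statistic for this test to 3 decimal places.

t = r·√(n − 2)/√(1 − r²) = 0.134·√30/√0.982044 = 0.741.
df = n − 2 = 30.
One-sided p ≈ 0.2323, which is ≥ 0.1, so fail to reject H₀.
The data do not give significant evidence of a linear association between incubation time and bacterial colony count.

t = 0.741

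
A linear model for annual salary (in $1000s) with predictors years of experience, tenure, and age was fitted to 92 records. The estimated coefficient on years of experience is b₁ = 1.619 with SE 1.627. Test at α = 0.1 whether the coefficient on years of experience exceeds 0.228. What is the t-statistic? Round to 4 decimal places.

t = 0.8549

H₀: β₁ = 0.228 vs H₁: β₁ > 0.228.
t = (b₁ − β₁⁰)/SE = (1.619 − 0.228) / 1.627 = 0.8549.
df = n − k − 1 = 92 − 3 − 1 = 88.
One-sided p ≈ 0.1975, which is ≥ 0.1, so fail to reject H₀.
The data do not give significant evidence that the true slope on years of experience exceeds 0.228 $1000s per unit, holding the other predictors fixed.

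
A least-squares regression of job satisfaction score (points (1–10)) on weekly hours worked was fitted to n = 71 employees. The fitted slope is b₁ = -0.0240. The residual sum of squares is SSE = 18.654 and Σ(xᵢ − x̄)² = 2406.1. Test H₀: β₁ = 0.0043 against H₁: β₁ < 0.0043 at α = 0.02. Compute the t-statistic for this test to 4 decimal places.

MSE = SSE/(n − 2) = 18.654/69 = 0.270348.
SE(b₁) = √(MSE/Sₓₓ) = √(0.270348/2406.1) = 0.0106.
t = (-0.0240 − 0.0043) / 0.0106 = -2.6698.
df = n − 2 = 69.
One-sided p ≈ 0.0047, which is < 0.02, so reject H₀.
There is evidence that the true slope on weekly hours worked is below 0.0043 points (1–10) per unit.

t = -2.6698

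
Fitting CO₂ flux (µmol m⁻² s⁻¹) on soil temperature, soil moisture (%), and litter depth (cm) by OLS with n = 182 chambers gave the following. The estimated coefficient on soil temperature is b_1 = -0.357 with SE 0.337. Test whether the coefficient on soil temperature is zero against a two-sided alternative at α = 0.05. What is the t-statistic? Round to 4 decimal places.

t = -1.0593

H₀: β₁ = 0 vs H₁: β₁ ≠ 0.
t = (b_1 − β₁⁰)/SE = -0.357 / 0.337 = -1.0593.
df = n − k − 1 = 182 − 3 − 1 = 178.
Two-sided p ≈ 0.2909, which is ≥ 0.05, so fail to reject H₀.
The data do not give significant evidence of an association between soil temperature and CO₂ flux, after adjusting for the other predictors.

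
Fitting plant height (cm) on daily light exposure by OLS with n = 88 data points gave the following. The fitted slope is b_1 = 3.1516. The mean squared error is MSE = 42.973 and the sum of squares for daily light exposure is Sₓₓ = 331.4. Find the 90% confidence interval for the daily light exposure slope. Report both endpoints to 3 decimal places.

SE(b_1) = √(MSE/Sₓₓ) = √(42.973/331.4) = 0.360099.
df = n − 2 = 86.
t* = t_{0.05, 86} = 1.662765.
Margin = t* × SE = 1.662765 × 0.360099 = 0.59876.
CI: 3.1516 ± 0.59876 → (2.553, 3.750).
With 90% confidence, each one-unit increase in daily light exposure is associated with a change of between 2.553 and 3.750 cm in plant height.

(2.553, 3.750)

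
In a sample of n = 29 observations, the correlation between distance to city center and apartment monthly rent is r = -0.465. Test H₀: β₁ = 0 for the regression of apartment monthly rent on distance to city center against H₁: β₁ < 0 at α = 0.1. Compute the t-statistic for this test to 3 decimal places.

t = r·√(n − 2)/√(1 − r²) = -0.465·√27/√0.783775 = -2.729.
df = n − 2 = 27.
One-sided p ≈ 0.0055, which is < 0.1, so reject H₀.
There is evidence of a linear association between distance to city center and apartment monthly rent.

t = -2.729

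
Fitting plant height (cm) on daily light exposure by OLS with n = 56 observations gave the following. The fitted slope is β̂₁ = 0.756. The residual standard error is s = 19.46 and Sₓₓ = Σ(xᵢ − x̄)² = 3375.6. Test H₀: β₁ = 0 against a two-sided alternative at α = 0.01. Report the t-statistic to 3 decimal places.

SE(β̂₁) = s/√Sₓₓ = 19.46/√3375.6 = 0.33494.
t = 0.756 / 0.33494 = 2.257.
df = n − 2 = 54.
Two-sided p ≈ 0.0281, which is ≥ 0.01, so fail to reject H₀.
The data do not give significant evidence of an association between daily light exposure and plant height.

t = 2.257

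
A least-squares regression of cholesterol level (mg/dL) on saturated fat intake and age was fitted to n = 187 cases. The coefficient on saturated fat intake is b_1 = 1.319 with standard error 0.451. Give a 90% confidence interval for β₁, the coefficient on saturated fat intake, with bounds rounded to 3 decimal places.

(0.573, 2.065)

df = n − k − 1 = 187 − 2 − 1 = 184.
t* = t_{0.05, 184} = 1.653177.
Margin = t* × SE = 1.653177 × 0.451 = 0.74558.
CI: 1.319 ± 0.74558 → (0.573, 2.065).
With 90% confidence, each one-unit increase in saturated fat intake is associated with a change of between 0.573 and 2.065 mg/dL in cholesterol level, holding the other predictors fixed.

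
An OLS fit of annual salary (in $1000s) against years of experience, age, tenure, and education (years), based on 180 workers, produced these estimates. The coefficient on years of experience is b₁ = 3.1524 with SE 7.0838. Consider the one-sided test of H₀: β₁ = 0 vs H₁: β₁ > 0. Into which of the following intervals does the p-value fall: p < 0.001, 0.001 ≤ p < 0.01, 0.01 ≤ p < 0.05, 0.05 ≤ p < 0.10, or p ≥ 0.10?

p ≥ 0.10

t = 3.1524 / 7.0838 = 0.445.
df = n − k − 1 = 180 − 4 − 1 = 175.
One-sided p = P(T_{175} > t) ≈ 0.3284.
So p ≥ 0.10.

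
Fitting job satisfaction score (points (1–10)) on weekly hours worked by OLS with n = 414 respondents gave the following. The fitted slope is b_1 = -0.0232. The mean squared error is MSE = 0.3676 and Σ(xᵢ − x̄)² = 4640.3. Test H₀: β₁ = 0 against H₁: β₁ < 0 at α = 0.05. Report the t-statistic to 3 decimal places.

t = -2.607

SE(b_1) = √(MSE/Sₓₓ) = √(0.3676/4640.3) = 0.00890051.
t = -0.0232 / 0.00890051 = -2.607.
df = n − 2 = 412.
One-sided p ≈ 0.0047, which is < 0.05, so reject H₀.
There is evidence that the true slope on weekly hours worked is negative.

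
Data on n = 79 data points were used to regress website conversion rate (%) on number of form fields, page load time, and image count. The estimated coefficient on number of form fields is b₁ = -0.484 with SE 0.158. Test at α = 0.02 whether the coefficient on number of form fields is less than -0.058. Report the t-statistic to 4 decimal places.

t = -2.6962

H₀: β₁ = -0.058 vs H₁: β₁ < -0.058.
t = (b₁ − β₁⁰)/SE = (-0.484 − (-0.058)) / 0.158 = -2.6962.
df = n − k − 1 = 79 − 3 − 1 = 75.
One-sided p ≈ 0.0043, which is < 0.02, so reject H₀.
There is evidence that the true slope on number of form fields is below -0.058 % per unit, holding the other predictors fixed.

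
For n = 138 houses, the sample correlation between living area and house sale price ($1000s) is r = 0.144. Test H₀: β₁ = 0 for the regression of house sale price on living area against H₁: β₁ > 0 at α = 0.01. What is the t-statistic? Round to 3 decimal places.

t = r·√(n − 2)/√(1 − r²) = 0.144·√136/√0.979264 = 1.697.
df = n − 2 = 136.
One-sided p ≈ 0.0460, which is ≥ 0.01, so fail to reject H₀.
The data do not give significant evidence of a linear association between living area and house sale price.

t = 1.697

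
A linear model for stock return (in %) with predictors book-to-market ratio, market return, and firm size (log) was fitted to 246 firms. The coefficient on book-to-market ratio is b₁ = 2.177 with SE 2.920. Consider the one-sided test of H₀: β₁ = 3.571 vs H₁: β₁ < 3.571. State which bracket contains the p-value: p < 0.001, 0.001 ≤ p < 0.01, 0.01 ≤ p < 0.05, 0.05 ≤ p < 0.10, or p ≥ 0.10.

p ≥ 0.10

t = (2.177 − 3.571) / 2.920 = -0.477.
df = n − k − 1 = 246 − 3 − 1 = 242.
One-sided p = P(T_{242} < t) ≈ 0.3168.
So p ≥ 0.10.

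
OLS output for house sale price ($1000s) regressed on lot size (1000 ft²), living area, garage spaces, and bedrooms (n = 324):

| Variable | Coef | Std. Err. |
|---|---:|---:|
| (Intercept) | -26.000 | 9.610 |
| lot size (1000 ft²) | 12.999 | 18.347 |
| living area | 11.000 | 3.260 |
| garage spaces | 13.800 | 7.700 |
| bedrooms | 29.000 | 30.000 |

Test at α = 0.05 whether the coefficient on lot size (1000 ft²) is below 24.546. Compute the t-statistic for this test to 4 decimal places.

t = -0.6294

Read off: b = 12.999, SE = 18.347 for lot size (1000 ft²).
H₀: β₁ = 24.546 vs H₁: β₁ < 24.546.
t = (12.999 − 24.546) / 18.347 = -0.6294.
df = n − k − 1 = 324 − 4 − 1 = 319.
One-sided p ≈ 0.2648, which is ≥ 0.05, so fail to reject H₀.
The data do not give significant evidence that the true slope on lot size (1000 ft²) is below 24.546 $1000s per unit, holding the other predictors fixed.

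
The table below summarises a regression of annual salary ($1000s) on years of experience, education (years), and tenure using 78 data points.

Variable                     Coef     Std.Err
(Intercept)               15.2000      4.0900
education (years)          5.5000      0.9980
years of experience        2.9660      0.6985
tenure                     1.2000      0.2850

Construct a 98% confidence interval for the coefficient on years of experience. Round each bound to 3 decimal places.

(1.305, 4.627)

Read off: b = 2.9660, SE = 0.6985 for years of experience.
df = n − k − 1 = 78 − 3 − 1 = 74.
t* = t_{0.01, 74} = 2.377802.
Margin = t* × SE = 2.377802 × 0.6985 = 1.66089.
CI: 2.9660 ± 1.66089 → (1.305, 4.627).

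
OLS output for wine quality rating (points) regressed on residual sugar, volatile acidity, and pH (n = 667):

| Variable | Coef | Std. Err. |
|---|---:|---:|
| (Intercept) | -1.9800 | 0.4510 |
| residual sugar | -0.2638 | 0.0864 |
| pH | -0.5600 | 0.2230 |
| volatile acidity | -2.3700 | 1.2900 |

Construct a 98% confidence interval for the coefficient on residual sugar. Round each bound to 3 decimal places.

Read off: b = -0.2638, SE = 0.0864 for residual sugar.
df = n − k − 1 = 667 − 3 − 1 = 663.
t* = t_{0.01, 663} = 2.331985.
Margin = t* × SE = 2.331985 × 0.0864 = 0.20148.
CI: -0.2638 ± 0.20148 → (-0.465, -0.062).

(-0.465, -0.062)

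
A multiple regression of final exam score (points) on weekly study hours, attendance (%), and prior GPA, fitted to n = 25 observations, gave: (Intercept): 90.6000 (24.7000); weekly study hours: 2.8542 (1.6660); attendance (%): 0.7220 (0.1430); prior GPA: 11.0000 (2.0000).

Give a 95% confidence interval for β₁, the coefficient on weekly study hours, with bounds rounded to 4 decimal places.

Read off: b = 2.8542, SE = 1.6660 for weekly study hours.
df = n − k − 1 = 25 − 3 − 1 = 21.
t* = t_{0.025, 21} = 2.079614.
Margin = t* × SE = 2.079614 × 1.6660 = 3.464637.
CI: 2.8542 ± 3.464637 → (-0.6104, 6.3188).

(-0.6104, 6.3188)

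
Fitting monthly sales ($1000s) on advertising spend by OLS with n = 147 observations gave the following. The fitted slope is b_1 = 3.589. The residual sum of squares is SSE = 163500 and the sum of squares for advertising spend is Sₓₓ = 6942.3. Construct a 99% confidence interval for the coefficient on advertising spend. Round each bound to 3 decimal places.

MSE = SSE/(n − 2) = 163500/145 = 1127.59.
SE(b_1) = √(MSE/Sₓₓ) = √(1127.59/6942.3) = 0.403017.
df = n − 2 = 145.
t* = t_{0.005, 145} = 2.610161.
Margin = t* × SE = 2.610161 × 0.403017 = 1.05194.
CI: 3.589 ± 1.05194 → (2.537, 4.641).
With 99% confidence, each one-unit increase in advertising spend is associated with a change of between 2.537 and 4.641 $1000s in monthly sales.

(2.537, 4.641)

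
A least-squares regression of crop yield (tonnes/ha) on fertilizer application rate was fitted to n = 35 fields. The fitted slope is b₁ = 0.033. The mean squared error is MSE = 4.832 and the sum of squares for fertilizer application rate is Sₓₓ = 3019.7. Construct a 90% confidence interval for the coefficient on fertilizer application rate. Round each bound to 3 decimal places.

(-0.035, 0.101)

SE(b₁) = √(MSE/Sₓₓ) = √(4.832/3019.7) = 0.040002.
df = n − 2 = 33.
t* = t_{0.05, 33} = 1.69236.
Margin = t* × SE = 1.69236 × 0.040002 = 0.06770.
CI: 0.033 ± 0.06770 → (-0.035, 0.101).
With 90% confidence, each one-unit increase in fertilizer application rate is associated with a change of between -0.035 and 0.101 tonnes/ha in crop yield.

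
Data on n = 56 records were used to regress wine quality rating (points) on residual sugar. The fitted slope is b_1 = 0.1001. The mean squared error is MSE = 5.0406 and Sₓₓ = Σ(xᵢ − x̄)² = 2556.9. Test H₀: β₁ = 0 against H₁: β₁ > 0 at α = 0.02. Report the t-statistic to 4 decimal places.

t = 2.2545

SE(b_1) = √(MSE/Sₓₓ) = √(5.0406/2556.9) = 0.0444001.
t = 0.1001 / 0.0444001 = 2.2545.
df = n − 2 = 54.
One-sided p ≈ 0.0141, which is < 0.02, so reject H₀.
There is evidence that the true slope on residual sugar is positive.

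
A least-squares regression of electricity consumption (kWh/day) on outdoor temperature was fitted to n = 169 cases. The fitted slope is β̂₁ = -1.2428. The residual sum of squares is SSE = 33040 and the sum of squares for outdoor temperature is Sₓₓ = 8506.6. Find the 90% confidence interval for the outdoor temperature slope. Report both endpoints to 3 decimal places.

(-1.495, -0.991)

MSE = SSE/(n − 2) = 33040/167 = 197.844.
SE(β̂₁) = √(MSE/Sₓₓ) = √(197.844/8506.6) = 0.152505.
df = n − 2 = 167.
t* = t_{0.05, 167} = 1.654029.
Margin = t* × SE = 1.654029 × 0.152505 = 0.25225.
CI: -1.2428 ± 0.25225 → (-1.495, -0.991).
With 90% confidence, each one-unit increase in outdoor temperature is associated with a change of between -1.495 and -0.991 kWh/day in electricity consumption.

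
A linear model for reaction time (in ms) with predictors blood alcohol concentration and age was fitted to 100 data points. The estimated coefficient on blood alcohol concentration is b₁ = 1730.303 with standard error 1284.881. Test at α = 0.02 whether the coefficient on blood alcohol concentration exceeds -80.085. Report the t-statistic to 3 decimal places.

t = 1.409

H₀: β₁ = -80.085 vs H₁: β₁ > -80.085.
t = (b₁ − β₁⁰)/SE = (1730.303 − (-80.085)) / 1284.881 = 1.409.
df = n − k − 1 = 100 − 2 − 1 = 97.
One-sided p ≈ 0.0810, which is ≥ 0.02, so fail to reject H₀.
The data do not give significant evidence that the true slope on blood alcohol concentration exceeds -80.085 ms per unit, holding the other predictors fixed.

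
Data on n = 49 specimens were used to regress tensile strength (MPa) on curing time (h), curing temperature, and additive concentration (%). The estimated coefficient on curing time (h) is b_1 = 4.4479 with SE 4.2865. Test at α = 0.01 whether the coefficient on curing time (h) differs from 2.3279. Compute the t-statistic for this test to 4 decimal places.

t = 0.4946

H₀: β₁ = 2.3279 vs H₁: β₁ ≠ 2.3279.
t = (b_1 − β₁⁰)/SE = (4.4479 − 2.3279) / 4.2865 = 0.4946.
df = n − k − 1 = 49 − 3 − 1 = 45.
Two-sided p ≈ 0.6233, which is ≥ 0.01, so fail to reject H₀.
The data are consistent with a true slope of 2.3279 MPa per unit of curing time (h), holding the other predictors fixed.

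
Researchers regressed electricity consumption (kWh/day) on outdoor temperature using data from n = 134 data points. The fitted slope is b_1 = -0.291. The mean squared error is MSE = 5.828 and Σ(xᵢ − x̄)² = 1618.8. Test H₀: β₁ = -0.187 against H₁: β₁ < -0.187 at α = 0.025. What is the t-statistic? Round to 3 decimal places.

SE(b_1) = √(MSE/Sₓₓ) = √(5.828/1618.8) = 0.0600016.
t = (-0.291 − (-0.187)) / 0.0600016 = -1.733.
df = n − 2 = 132.
One-sided p ≈ 0.0427, which is ≥ 0.025, so fail to reject H₀.
The data do not give significant evidence that the true slope on outdoor temperature is below -0.187 kWh/day per unit.

t = -1.733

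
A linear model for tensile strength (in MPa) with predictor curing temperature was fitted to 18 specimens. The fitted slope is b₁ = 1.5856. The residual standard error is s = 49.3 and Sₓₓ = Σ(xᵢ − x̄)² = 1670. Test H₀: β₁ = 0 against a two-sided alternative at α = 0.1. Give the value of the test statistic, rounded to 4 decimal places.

t = 1.3143

SE(b₁) = s/√Sₓₓ = 49.3/√1670 = 1.20639.
t = 1.5856 / 1.20639 = 1.3143.
df = n − 2 = 16.
Two-sided p ≈ 0.2073, which is ≥ 0.1, so fail to reject H₀.
The data do not give significant evidence of an association between curing temperature and tensile strength.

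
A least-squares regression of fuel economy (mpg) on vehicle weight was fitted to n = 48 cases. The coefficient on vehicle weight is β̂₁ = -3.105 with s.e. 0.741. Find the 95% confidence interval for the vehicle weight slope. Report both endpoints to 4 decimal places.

df = n − 2 = 48 − 2 = 46.
t* = t_{0.025, 46} = 2.012896.
Margin = t* × SE = 2.012896 × 0.741 = 1.491556.
CI: -3.105 ± 1.491556 → (-4.5966, -1.6134).
With 95% confidence, each one-unit increase in vehicle weight is associated with a change of between -4.5966 and -1.6134 mpg in fuel economy.

(-4.5966, -1.6134)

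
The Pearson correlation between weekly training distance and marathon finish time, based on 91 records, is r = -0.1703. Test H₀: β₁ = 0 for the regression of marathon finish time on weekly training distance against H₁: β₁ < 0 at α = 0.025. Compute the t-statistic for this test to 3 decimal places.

t = r·√(n − 2)/√(1 − r²) = -0.1703·√89/√0.970998 = -1.630.
df = n − 2 = 89.
One-sided p ≈ 0.0533, which is ≥ 0.025, so fail to reject H₀.
The data do not give significant evidence of a linear association between weekly training distance and marathon finish time.

t = -1.630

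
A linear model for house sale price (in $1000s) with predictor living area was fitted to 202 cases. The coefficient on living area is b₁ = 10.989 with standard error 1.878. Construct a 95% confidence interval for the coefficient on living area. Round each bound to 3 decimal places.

(7.286, 14.692)

df = n − 2 = 202 − 2 = 200.
t* = t_{0.025, 200} = 1.971896.
Margin = t* × SE = 1.971896 × 1.878 = 3.70322.
CI: 10.989 ± 3.70322 → (7.286, 14.692).
With 95% confidence, each one-unit increase in living area is associated with a change of between 7.286 and 14.692 $1000s in house sale price.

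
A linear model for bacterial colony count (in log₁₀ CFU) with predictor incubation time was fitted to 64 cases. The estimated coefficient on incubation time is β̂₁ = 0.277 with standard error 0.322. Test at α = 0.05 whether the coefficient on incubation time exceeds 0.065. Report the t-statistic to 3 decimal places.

H₀: β₁ = 0.065 vs H₁: β₁ > 0.065.
t = (β̂₁ − β₁⁰)/SE = (0.277 − 0.065) / 0.322 = 0.658.
df = n − 2 = 64 − 2 = 62.
One-sided p ≈ 0.2564, which is ≥ 0.05, so fail to reject H₀.
The data do not give significant evidence that the true slope on incubation time exceeds 0.065 log₁₀ CFU per unit.

t = 0.658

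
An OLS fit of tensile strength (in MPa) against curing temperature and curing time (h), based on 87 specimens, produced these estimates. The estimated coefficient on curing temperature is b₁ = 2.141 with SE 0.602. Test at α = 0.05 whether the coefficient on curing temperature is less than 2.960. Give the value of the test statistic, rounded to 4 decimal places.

t = -1.3605

H₀: β₁ = 2.960 vs H₁: β₁ < 2.960.
t = (b₁ − β₁⁰)/SE = (2.141 − 2.960) / 0.602 = -1.3605.
df = n − k − 1 = 87 − 2 − 1 = 84.
One-sided p ≈ 0.0887, which is ≥ 0.05, so fail to reject H₀.
The data do not give significant evidence that the true slope on curing temperature is below 2.960 MPa per unit, holding the other predictors fixed.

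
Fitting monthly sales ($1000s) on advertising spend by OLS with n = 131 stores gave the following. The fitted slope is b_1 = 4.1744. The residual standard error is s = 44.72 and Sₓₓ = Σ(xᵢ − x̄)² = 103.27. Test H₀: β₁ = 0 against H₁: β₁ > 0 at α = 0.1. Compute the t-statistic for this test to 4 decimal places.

SE(b_1) = s/√Sₓₓ = 44.72/√103.27 = 4.40063.
t = 4.1744 / 4.40063 = 0.9486.
df = n − 2 = 129.
One-sided p ≈ 0.1723, which is ≥ 0.1, so fail to reject H₀.
The data do not give significant evidence that the true slope on advertising spend is positive.

t = 0.9486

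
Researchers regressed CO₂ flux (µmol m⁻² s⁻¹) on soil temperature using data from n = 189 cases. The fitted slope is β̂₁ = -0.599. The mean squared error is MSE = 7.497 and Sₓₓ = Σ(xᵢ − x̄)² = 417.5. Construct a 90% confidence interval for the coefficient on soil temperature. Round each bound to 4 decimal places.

(-0.8205, -0.3775)

SE(β̂₁) = √(MSE/Sₓₓ) = √(7.497/417.5) = 0.134003.
df = n − 2 = 187.
t* = t_{0.05, 187} = 1.653043.
Margin = t* × SE = 1.653043 × 0.134003 = 0.221513.
CI: -0.599 ± 0.221513 → (-0.8205, -0.3775).
With 90% confidence, each one-unit increase in soil temperature is associated with a change of between -0.8205 and -0.3775 µmol m⁻² s⁻¹ in CO₂ flux.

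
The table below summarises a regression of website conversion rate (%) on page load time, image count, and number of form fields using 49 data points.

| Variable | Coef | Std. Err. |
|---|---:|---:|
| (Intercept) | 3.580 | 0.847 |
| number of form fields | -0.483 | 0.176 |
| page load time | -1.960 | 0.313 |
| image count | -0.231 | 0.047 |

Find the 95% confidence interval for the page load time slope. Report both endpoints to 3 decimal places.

Read off: b = -1.960, SE = 0.313 for page load time.
df = n − k − 1 = 49 − 3 − 1 = 45.
t* = t_{0.025, 45} = 2.014103.
Margin = t* × SE = 2.014103 × 0.313 = 0.63041.
CI: -1.960 ± 0.63041 → (-2.590, -1.330).

(-2.590, -1.330)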